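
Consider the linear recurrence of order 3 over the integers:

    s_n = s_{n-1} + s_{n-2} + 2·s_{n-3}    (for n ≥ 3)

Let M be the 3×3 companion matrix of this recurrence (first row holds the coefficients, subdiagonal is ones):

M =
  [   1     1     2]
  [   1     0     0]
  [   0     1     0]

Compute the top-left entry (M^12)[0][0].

2341

(M^12)[0][0] is the top entry after applying M 12 times to the unit state (1, 0, 0). Equivalently it is h_{14} for the auxiliary sequence (h_n) obeying the same recurrence with h_2 = 1 and h_i = 0 for 0 ≤ i < 2:
h_3 = 1·1 + 1·0 + 2·0 = 1
h_4 = 1·1 + 1·1 + 2·0 = 2
h_5 = 1·2 + 1·1 + 2·1 = 5
h_6 = 1·5 + 1·2 + 2·1 = 9
h_7 = 1·9 + 1·5 + 2·2 = 18
h_8 = 1·18 + 1·9 + 2·5 = 37
h_9 = 1·37 + 1·18 + 2·9 = 73
h_10 = 1·73 + 1·37 + 2·18 = 146
h_11 = 1·146 + 1·73 + 2·37 = 293
h_12 = 1·293 + 1·146 + 2·73 = 585
h_13 = 1·585 + 1·293 + 2·146 = 1170
h_14 = 1·1170 + 1·585 + 2·293 = 2341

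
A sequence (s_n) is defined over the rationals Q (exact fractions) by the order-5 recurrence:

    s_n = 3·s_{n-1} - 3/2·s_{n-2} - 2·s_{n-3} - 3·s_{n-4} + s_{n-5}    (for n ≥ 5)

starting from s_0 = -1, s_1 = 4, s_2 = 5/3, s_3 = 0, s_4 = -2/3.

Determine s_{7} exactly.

-269/2

s_5 = 3·-2/3 + -3/2·0 + -2·5/3 + -3·4 + 1·-1 = -55/3
s_6 = 3·-55/3 + -3/2·-2/3 + -2·0 + -3·5/3 + 1·4 = -55
s_7 = 3·-55 + -3/2·-55/3 + -2·-2/3 + -3·0 + 1·5/3 = -269/2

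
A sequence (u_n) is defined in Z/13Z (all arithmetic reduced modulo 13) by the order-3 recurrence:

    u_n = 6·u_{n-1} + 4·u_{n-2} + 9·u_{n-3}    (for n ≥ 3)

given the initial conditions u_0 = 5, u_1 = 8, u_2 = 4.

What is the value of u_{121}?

11

u_3 = 6·4 + 4·8 + 9·5 = 10
u_4 = 6·10 + 4·4 + 9·8 = 5
u_5 = 6·5 + 4·10 + 9·4 = 2
u_6 = 6·2 + 4·5 + 9·10 = 5
u_7 = 6·5 + 4·2 + 9·5 = 5
u_8 = 6·5 + 4·5 + 9·2 = 3
u_9 = 6·3 + 4·5 + 9·5 = 5
u_10 = 6·5 + 4·3 + 9·5 = 9
u_11 = 6·9 + 4·5 + 9·3 = 10
u_12 = 6·10 + 4·9 + 9·5 = 11
u_13 = 6·11 + 4·10 + 9·9 = 5
u_14 = 6·5 + 4·11 + 9·10 = 8
u_15 = 6·8 + 4·5 + 9·11 = 11
u_16 = 6·11 + 4·8 + 9·5 = 0
u_17 = 6·0 + 4·11 + 9·8 = 12
u_18 = 6·12 + 4·0 + 9·11 = 2
u_19 = 6·2 + 4·12 + 9·0 = 8
u_20 = 6·8 + 4·2 + 9·12 = 8
u_21 = 6·8 + 4·8 + 9·2 = 7
u_22 = 6·7 + 4·8 + 9·8 = 3
u_23 = 6·3 + 4·7 + 9·8 = 1
u_24 = 6·1 + 4·3 + 9·7 = 3
u_25 = 6·3 + 4·1 + 9·3 = 10
u_26 = 6·10 + 4·3 + 9·1 = 3
u_27 = 6·3 + 4·10 + 9·3 = 7
u_28 = 6·7 + 4·3 + 9·10 = 1
u_29 = 6·1 + 4·7 + 9·3 = 9
u_30 = 6·9 + 4·1 + 9·7 = 4
u_31 = 6·4 + 4·9 + 9·1 = 4
u_32 = 6·4 + 4·4 + 9·9 = 4
u_33 = 6·4 + 4·4 + 9·4 = 11
u_34 = 6·11 + 4·4 + 9·4 = 1
u_35 = 6·1 + 4·11 + 9·4 = 8
u_36 = 6·8 + 4·1 + 9·11 = 8
u_37 = 6·8 + 4·8 + 9·1 = 11
u_38 = 6·11 + 4·8 + 9·8 = 1
u_39 = 6·1 + 4·11 + 9·8 = 5
u_40 = 6·5 + 4·1 + 9·11 = 3
u_41 = 6·3 + 4·5 + 9·1 = 8
u_42 = 6·8 + 4·3 + 9·5 = 1
u_43 = 6·1 + 4·8 + 9·3 = 0
u_44 = 6·0 + 4·1 + 9·8 = 11
u_45 = 6·11 + 4·0 + 9·1 = 10
u_46 = 6·10 + 4·11 + 9·0 = 0
u_47 = 6·0 + 4·10 + 9·11 = 9
u_48 = 6·9 + 4·0 + 9·10 = 1
u_49 = 6·1 + 4·9 + 9·0 = 3
u_50 = 6·3 + 4·1 + 9·9 = 12
u_51 = 6·12 + 4·3 + 9·1 = 2
u_52 = 6·2 + 4·12 + 9·3 = 9
u_53 = 6·9 + 4·2 + 9·12 = 1
u_54 = 6·1 + 4·9 + 9·2 = 8
u_55 = 6·8 + 4·1 + 9·9 = 3
u_56 = 6·3 + 4·8 + 9·1 = 7
u_57 = 6·7 + 4·3 + 9·8 = 9
u_58 = 6·9 + 4·7 + 9·3 = 5
u_59 = 6·5 + 4·9 + 9·7 = 12
u_60 = 6·12 + 4·5 + 9·9 = 4
u_61 = 6·4 + 4·12 + 9·5 = 0
u_62 = 6·0 + 4·4 + 9·12 = 7
u_63 = 6·7 + 4·0 + 9·4 = 0
u_64 = 6·0 + 4·7 + 9·0 = 2
u_65 = 6·2 + 4·0 + 9·7 = 10
u_66 = 6·10 + 4·2 + 9·0 = 3
u_67 = 6·3 + 4·10 + 9·2 = 11
u_68 = 6·11 + 4·3 + 9·10 = 12
u_69 = 6·12 + 4·11 + 9·3 = 0
u_70 = 6·0 + 4·12 + 9·11 = 4
u_71 = 6·4 + 4·0 + 9·12 = 2
u_72 = 6·2 + 4·4 + 9·0 = 2
u_73 = 6·2 + 4·2 + 9·4 = 4
u_74 = 6·4 + 4·2 + 9·2 = 11
u_75 = 6·11 + 4·4 + 9·2 = 9
u_76 = 6·9 + 4·11 + 9·4 = 4
u_77 = 6·4 + 4·9 + 9·11 = 3
u_78 = 6·3 + 4·4 + 9·9 = 11
u_79 = 6·11 + 4·3 + 9·4 = 10
u_80 = 6·10 + 4·11 + 9·3 = 1
u_81 = 6·1 + 4·10 + 9·11 = 2
u_82 = 6·2 + 4·1 + 9·10 = 2
u_83 = 6·2 + 4·2 + 9·1 = 3
u_84 = 6·3 + 4·2 + 9·2 = 5
u_85 = 6·5 + 4·3 + 9·2 = 8
u_86 = 6·8 + 4·5 + 9·3 = 4
u_87 = 6·4 + 4·8 + 9·5 = 10
u_88 = 6·10 + 4·4 + 9·8 = 5
u_89 = 6·5 + 4·10 + 9·4 = 2
u_90 = 6·2 + 4·5 + 9·10 = 5
u_91 = 6·5 + 4·2 + 9·5 = 5
u_92 = 6·5 + 4·5 + 9·2 = 3
u_93 = 6·3 + 4·5 + 9·5 = 5
u_94 = 6·5 + 4·3 + 9·5 = 9
u_95 = 6·9 + 4·5 + 9·3 = 10
u_96 = 6·10 + 4·9 + 9·5 = 11
u_97 = 6·11 + 4·10 + 9·9 = 5
u_98 = 6·5 + 4·11 + 9·10 = 8
u_99 = 6·8 + 4·5 + 9·11 = 11
u_100 = 6·11 + 4·8 + 9·5 = 0
u_101 = 6·0 + 4·11 + 9·8 = 12
u_102 = 6·12 + 4·0 + 9·11 = 2
u_103 = 6·2 + 4·12 + 9·0 = 8
u_104 = 6·8 + 4·2 + 9·12 = 8
u_105 = 6·8 + 4·8 + 9·2 = 7
u_106 = 6·7 + 4·8 + 9·8 = 3
u_107 = 6·3 + 4·7 + 9·8 = 1
u_108 = 6·1 + 4·3 + 9·7 = 3
u_109 = 6·3 + 4·1 + 9·3 = 10
u_110 = 6·10 + 4·3 + 9·1 = 3
u_111 = 6·3 + 4·10 + 9·3 = 7
u_112 = 6·7 + 4·3 + 9·10 = 1
u_113 = 6·1 + 4·7 + 9·3 = 9
u_114 = 6·9 + 4·1 + 9·7 = 4
u_115 = 6·4 + 4·9 + 9·1 = 4
u_116 = 6·4 + 4·4 + 9·9 = 4
u_117 = 6·4 + 4·4 + 9·4 = 11
u_118 = 6·11 + 4·4 + 9·4 = 1
u_119 = 6·1 + 4·11 + 9·4 = 8
u_120 = 6·8 + 4·1 + 9·11 = 8
u_121 = 6·8 + 4·8 + 9·1 = 11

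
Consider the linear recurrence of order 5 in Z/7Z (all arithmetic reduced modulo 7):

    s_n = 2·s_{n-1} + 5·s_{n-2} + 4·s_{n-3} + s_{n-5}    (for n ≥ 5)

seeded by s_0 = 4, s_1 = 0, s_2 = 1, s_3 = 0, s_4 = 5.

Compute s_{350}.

1

s_5 = 2·5 + 5·0 + 4·1 + 0·0 + 1·4 = 4
s_6 = 2·4 + 5·5 + 4·0 + 0·1 + 1·0 = 5
s_7 = 2·5 + 5·4 + 4·5 + 0·0 + 1·1 = 2
s_8 = 2·2 + 5·5 + 4·4 + 0·5 + 1·0 = 3
s_9 = 2·3 + 5·2 + 4·5 + 0·4 + 1·5 = 6
s_10 = 2·6 + 5·3 + 4·2 + 0·5 + 1·4 = 4
Continuing the recurrence:
  s_11 = 6;  s_12 = 2;  s_13 = 4;  s_14 = 6;  s_15 = 2;  s_16 = 0
  s_17 = 1;  s_18 = 0;  s_19 = 4;  s_20 = 0;  s_21 = 6;  s_22 = 1
  s_23 = 4;  s_24 = 6;  s_25 = 1;  s_26 = 5;  s_27 = 5;  s_28 = 1
  s_29 = 4;  s_30 = 6;  s_31 = 6;  s_32 = 0;  s_33 = 6;  s_34 = 5
  s_35 = 4;  s_36 = 0;  s_37 = 5;  s_38 = 4;  s_39 = 3;  s_40 = 1
  s_41 = 5;  s_42 = 4;  s_43 = 6;  s_44 = 6;  s_45 = 3;  s_46 = 2
  s_47 = 5;  s_48 = 3;  s_49 = 3;  s_50 = 2;  s_51 = 5;  s_52 = 2
  s_53 = 5;  s_54 = 1;  s_55 = 2;  s_56 = 6;  s_57 = 0;  s_58 = 1
  s_59 = 6;  s_60 = 5;  s_61 = 1;  s_62 = 2;  s_63 = 2;  s_64 = 3
  s_65 = 1;  s_66 = 5;  s_67 = 1;  s_68 = 5;  s_69 = 3;  s_70 = 1
  s_71 = 0;  s_72 = 4;  s_73 = 3;  s_74 = 1;  s_75 = 6;  s_76 = 1
  s_77 = 5;  s_78 = 0;  s_79 = 2;  s_80 = 2;  s_81 = 1;  s_82 = 4
  s_83 = 0;  s_84 = 5;  s_85 = 0;  s_86 = 5;  s_87 = 6;  s_88 = 2
  s_89 = 3;  s_90 = 5;  s_91 = 3;  s_92 = 0;  s_93 = 2;  s_94 = 5
  s_95 = 4;  s_96 = 2;  s_97 = 2;  s_98 = 4;  s_99 = 3;  s_100 = 3
  s_101 = 4;  s_102 = 2;  s_103 = 5;  s_104 = 4;  s_105 = 2;  s_106 = 6
  s_107 = 5;  s_108 = 4;  s_109 = 5;  s_110 = 3;  s_111 = 4;  s_112 = 6
  s_113 = 6;  s_114 = 0;  s_115 = 1;  s_116 = 2;  s_117 = 1;  s_118 = 1
  s_119 = 1;  s_120 = 5;  s_121 = 0;  s_122 = 2;  s_123 = 4;  s_124 = 5
  s_125 = 1;  s_126 = 1;  s_127 = 1;  s_128 = 1;  s_129 = 2;  s_130 = 0
  s_131 = 1;  s_132 = 4;  s_133 = 0;  s_134 = 5;  s_135 = 5;  s_136 = 1
  s_137 = 2;  s_138 = 1;  s_139 = 0;  s_140 = 4;  s_141 = 6;  s_142 = 6
  s_143 = 3;  s_144 = 4;  s_145 = 2;  s_146 = 0;  s_147 = 4;  s_148 = 5
  s_149 = 6;  s_150 = 6;  s_151 = 6;  s_152 = 0;  s_153 = 3;  s_154 = 1
  s_155 = 2;  s_156 = 6;  s_157 = 5;  s_158 = 2;  s_159 = 5;  s_160 = 0
  s_161 = 4;  s_162 = 5;  s_163 = 4;  s_164 = 5;  s_165 = 1;  s_166 = 5
  s_167 = 5;  s_168 = 1;  s_169 = 3;  s_170 = 4;  s_171 = 4;  s_172 = 3
  s_173 = 1;  s_174 = 1;  s_175 = 2;  s_176 = 3;  s_177 = 2;  s_178 = 0
  s_179 = 2;  s_180 = 0;  s_181 = 6;  s_182 = 1;  s_183 = 4;  s_184 = 4
  s_185 = 4;  s_186 = 1;  s_187 = 4;  s_188 = 5;  s_189 = 3;  s_190 = 2
  s_191 = 5;  s_192 = 1;  s_193 = 5;  s_194 = 3;  s_195 = 2;  s_196 = 2
  s_197 = 6;  s_198 = 0;  s_199 = 6;  s_200 = 3;  s_201 = 3;  s_202 = 2
  s_203 = 3;  s_204 = 6;  s_205 = 3;  s_206 = 2;  s_207 = 3;  s_208 = 3
  s_209 = 0;  s_210 = 2;  s_211 = 4;  s_212 = 0;  s_213 = 3;  s_214 = 1
  s_215 = 5;  s_216 = 3;  s_217 = 0;  s_218 = 3;  s_219 = 5;  s_220 = 2
  s_221 = 2;  s_222 = 6;  s_223 = 5;  s_224 = 4;  s_225 = 3;  s_226 = 6
  s_227 = 0;  s_228 = 5;  s_229 = 3;  s_230 = 6;  s_231 = 4;  s_232 = 1
  s_233 = 2;  s_234 = 0;  s_235 = 6;  s_236 = 3;  s_237 = 2;  s_238 = 3
  s_239 = 0;  s_240 = 1;  s_241 = 3;  s_242 = 6;  s_243 = 6;  s_244 = 5
  s_245 = 2;  s_246 = 0;  s_247 = 1;  s_248 = 2;  s_249 = 0;  s_250 = 2
  s_251 = 5;  s_252 = 0;  s_253 = 0;  s_254 = 6;  s_255 = 0;  s_256 = 0
  s_257 = 3;  s_258 = 6;  s_259 = 5;  s_260 = 3;  s_261 = 6;  s_262 = 1
  s_263 = 1;  s_264 = 1;  s_265 = 0;  s_266 = 1;  s_267 = 0;  s_268 = 6
  s_269 = 3;  s_270 = 1;  s_271 = 0;  s_272 = 3;  s_273 = 2;  s_274 = 1
  s_275 = 4;  s_276 = 0;  s_277 = 6;  s_278 = 2;  s_279 = 0;  s_280 = 3
  s_281 = 0;  s_282 = 0;  s_283 = 0;  s_284 = 0;  s_285 = 3;  s_286 = 6
  s_287 = 6;  s_288 = 5;  s_289 = 1;  s_290 = 5;  s_291 = 6;  s_292 = 5
  s_293 = 2;  s_294 = 5;  s_295 = 3;  s_296 = 3;  s_297 = 4;  s_298 = 2
  s_299 = 6;  s_300 = 6;  s_301 = 4;  s_302 = 3;  s_303 = 3;  s_304 = 1
  s_305 = 0;  s_306 = 0;  s_307 = 0;  s_308 = 3;  s_309 = 0;  s_310 = 1
  s_311 = 0;  s_312 = 5;  s_313 = 3;  s_314 = 3;  s_315 = 0;  s_316 = 6
  s_317 = 1;  s_318 = 0;  s_319 = 4;  s_320 = 5;  s_321 = 1;  s_322 = 2
  s_323 = 1;  s_324 = 6;  s_325 = 2;  s_326 = 4;  s_327 = 2;  s_328 = 5
  s_329 = 0;  s_330 = 0;  s_331 = 3;  s_332 = 1;  s_333 = 1;  s_334 = 5
  s_335 = 5;  s_336 = 0;  s_337 = 4;  s_338 = 1;  s_339 = 6;  s_340 = 3
  s_341 = 5;  s_342 = 4;  s_343 = 4;  s_344 = 5;  s_345 = 0;  s_346 = 4
  s_347 = 4;  s_348 = 4
s_349 = 2·4 + 5·4 + 4·4 + 0·0 + 1·5 = 0
s_350 = 2·0 + 5·4 + 4·4 + 0·4 + 1·0 = 1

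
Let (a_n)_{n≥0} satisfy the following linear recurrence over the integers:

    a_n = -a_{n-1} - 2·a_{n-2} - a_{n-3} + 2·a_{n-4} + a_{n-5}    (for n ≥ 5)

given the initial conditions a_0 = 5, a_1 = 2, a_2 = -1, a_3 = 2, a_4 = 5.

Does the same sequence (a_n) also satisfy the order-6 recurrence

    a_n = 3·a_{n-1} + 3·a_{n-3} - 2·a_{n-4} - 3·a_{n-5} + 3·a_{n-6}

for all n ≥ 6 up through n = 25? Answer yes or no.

no

Terms a_0..a_25: 5, 2, -1, 2, 5, 1, -13, 9, 28, -26, -64, 93, 126, -272, -227, 767, 304, -2029, -72, 5133, -1585, -12363, 8227, 28278, -30406, -60688
n=6: candidate gives 20, actual a_6 = -13 ✗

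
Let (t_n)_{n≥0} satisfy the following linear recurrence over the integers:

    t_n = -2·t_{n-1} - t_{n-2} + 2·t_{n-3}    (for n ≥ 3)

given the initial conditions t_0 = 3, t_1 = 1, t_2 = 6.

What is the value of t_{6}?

t_3 = -2·6 + -1·1 + 2·3 = -7
t_4 = -2·-7 + -1·6 + 2·1 = 10
t_5 = -2·10 + -1·-7 + 2·6 = -1
t_6 = -2·-1 + -1·10 + 2·-7 = -22

-22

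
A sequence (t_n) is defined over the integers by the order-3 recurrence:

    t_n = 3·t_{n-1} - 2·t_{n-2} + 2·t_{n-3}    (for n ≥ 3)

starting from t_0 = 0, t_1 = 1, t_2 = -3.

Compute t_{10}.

t_3 = 3·-3 + -2·1 + 2·0 = -11
t_4 = 3·-11 + -2·-3 + 2·1 = -25
t_5 = 3·-25 + -2·-11 + 2·-3 = -59
t_6 = 3·-59 + -2·-25 + 2·-11 = -149
t_7 = 3·-149 + -2·-59 + 2·-25 = -379
t_8 = 3·-379 + -2·-149 + 2·-59 = -957
t_9 = 3·-957 + -2·-379 + 2·-149 = -2411
t_10 = 3·-2411 + -2·-957 + 2·-379 = -6077

-6077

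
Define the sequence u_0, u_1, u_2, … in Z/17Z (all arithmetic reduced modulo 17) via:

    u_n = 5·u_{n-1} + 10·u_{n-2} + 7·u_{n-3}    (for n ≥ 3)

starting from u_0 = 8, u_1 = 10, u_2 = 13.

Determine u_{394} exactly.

u_3 = 5·13 + 10·10 + 7·8 = 0
u_4 = 5·0 + 10·13 + 7·10 = 13
u_5 = 5·13 + 10·0 + 7·13 = 3
u_6 = 5·3 + 10·13 + 7·0 = 9
u_7 = 5·9 + 10·3 + 7·13 = 13
u_8 = 5·13 + 10·9 + 7·3 = 6
Continuing the recurrence:
  u_9 = 2;  u_10 = 8;  u_11 = 0;  u_12 = 9;  u_13 = 16;  u_14 = 0
  u_15 = 2;  u_16 = 3;  u_17 = 1;  u_18 = 15;  u_19 = 4;  u_20 = 7
  u_21 = 10;  u_22 = 12;  u_23 = 5;  u_24 = 11;  u_25 = 2;  u_26 = 2
  u_27 = 5;  u_28 = 8;  u_29 = 2;  u_30 = 6;  u_31 = 4;  u_32 = 9
  u_33 = 8;  u_34 = 5;  u_35 = 15;  u_36 = 11;  u_37 = 2;  u_38 = 4
  u_39 = 15;  u_40 = 10;  u_41 = 7;  u_42 = 2;  u_43 = 14;  u_44 = 3
  u_45 = 16;  u_46 = 4;  u_47 = 14;  u_48 = 1;  u_49 = 3;  u_50 = 4
  u_51 = 6;  u_52 = 6;  u_53 = 16;  u_54 = 12;  u_55 = 7;  u_56 = 12
  u_57 = 10;  u_58 = 15;  u_59 = 4;  u_60 = 2;  u_61 = 2;  u_62 = 7
  u_63 = 1;  u_64 = 4;  u_65 = 11;  u_66 = 0;  u_67 = 2;  u_68 = 2
  u_69 = 13;  u_70 = 14;  u_71 = 10;  u_72 = 9;  u_73 = 5;  u_74 = 15
  u_75 = 1;  u_76 = 3;  u_77 = 11;  u_78 = 7;  u_79 = 13;  u_80 = 8
  u_81 = 15;  u_82 = 8;  u_83 = 8;  u_84 = 4;  u_85 = 3;  u_86 = 9
  u_87 = 1;  u_88 = 14;  u_89 = 7;  u_90 = 12;  u_91 = 7;  u_92 = 0
  u_93 = 1;  u_94 = 3;  u_95 = 8;  u_96 = 9;  u_97 = 10;  u_98 = 9
  u_99 = 4;  u_100 = 10;  u_101 = 0;  u_102 = 9;  u_103 = 13;  u_104 = 2
  u_105 = 16;  u_106 = 4;  u_107 = 7;  u_108 = 0;  u_109 = 13;  u_110 = 12
  u_111 = 3;  u_112 = 5;  u_113 = 3;  u_114 = 1;  u_115 = 2;  u_116 = 7
  u_117 = 11;  u_118 = 3;  u_119 = 4;  u_120 = 8;  u_121 = 16;  u_122 = 1
  u_123 = 0;  u_124 = 3;  u_125 = 5;  u_126 = 4;  u_127 = 6;  u_128 = 3
  u_129 = 1;  u_130 = 9;  u_131 = 8;  u_132 = 1;  u_133 = 12;  u_134 = 7
  u_135 = 9;  u_136 = 12;  u_137 = 12;  u_138 = 5;  u_139 = 8;  u_140 = 4
  u_141 = 16;  u_142 = 6;  u_143 = 14;  u_144 = 4;  u_145 = 15;  u_146 = 9
  u_147 = 2;  u_148 = 1;  u_149 = 3;  u_150 = 5;  u_151 = 11;  u_152 = 7
  u_153 = 10;  u_154 = 10;  u_155 = 12;  u_156 = 9;  u_157 = 14;  u_158 = 6
  u_159 = 12;  u_160 = 14;  u_161 = 11;  u_162 = 7;  u_163 = 5;  u_164 = 2
  u_165 = 7;  u_166 = 5;  u_167 = 7;  u_168 = 15;  u_169 = 10;  u_170 = 11
  u_171 = 5;  u_172 = 1;  u_173 = 13;  u_174 = 8;  u_175 = 7;  u_176 = 2
  u_177 = 0;  u_178 = 1;  u_179 = 2;  u_180 = 3;  u_181 = 8;  u_182 = 16
  u_183 = 11;  u_184 = 16;  u_185 = 13;  u_186 = 13;  u_187 = 1;  u_188 = 5
  u_189 = 7;  u_190 = 7;  u_191 = 4;  u_192 = 3;  u_193 = 2;  u_194 = 0
  u_195 = 7;  u_196 = 15;  u_197 = 9;  u_198 = 6;  u_199 = 4;  u_200 = 7
  u_201 = 15;  u_202 = 3;  u_203 = 10;  u_204 = 15;  u_205 = 9;  u_206 = 10
  u_207 = 7;  u_208 = 11;  u_209 = 8;  u_210 = 12;  u_211 = 13;  u_212 = 3
  u_213 = 8;  u_214 = 8;  u_215 = 5;  u_216 = 8;  u_217 = 10;  u_218 = 12
  u_219 = 12;  u_220 = 12;  u_221 = 9;  u_222 = 11;  u_223 = 8;  u_224 = 9
  u_225 = 15;  u_226 = 0;  u_227 = 9;  u_228 = 14;  u_229 = 7;  u_230 = 0
  u_231 = 15;  u_232 = 5;  u_233 = 5;  u_234 = 10;  u_235 = 16;  u_236 = 11
  u_237 = 13;  u_238 = 15;  u_239 = 10;  u_240 = 2;  u_241 = 11;  u_242 = 9
  u_243 = 16;  u_244 = 9;  u_245 = 13;  u_246 = 12;  u_247 = 15;  u_248 = 14
  u_249 = 15;  u_250 = 14;  u_251 = 12;  u_252 = 16;  u_253 = 9;  u_254 = 0
  u_255 = 15;  u_256 = 2;  u_257 = 7;  u_258 = 7;  u_259 = 0;  u_260 = 0
  u_261 = 15;  u_262 = 7;  u_263 = 15;  u_264 = 12;  u_265 = 4;  u_266 = 7
  u_267 = 6;  u_268 = 9;  u_269 = 1;  u_270 = 1;  u_271 = 10;  u_272 = 16
  u_273 = 0;  u_274 = 9;  u_275 = 4;  u_276 = 8;  u_277 = 7;  u_278 = 7
  u_279 = 8;  u_280 = 6;  u_281 = 6;  u_282 = 10;  u_283 = 16;  u_284 = 1
  u_285 = 14;  u_286 = 5;  u_287 = 2;  u_288 = 5;  u_289 = 12;  u_290 = 5
  u_291 = 10;  u_292 = 14;  u_293 = 1;  u_294 = 11;  u_295 = 10;  u_296 = 14
  u_297 = 9;  u_298 = 0;  u_299 = 1;  u_300 = 0;  u_301 = 10;  u_302 = 6
  u_303 = 11;  u_304 = 15;  u_305 = 6;  u_306 = 2;  u_307 = 5;  u_308 = 2
  u_309 = 6;  u_310 = 0;  u_311 = 6;  u_312 = 4;  u_313 = 12;  u_314 = 6
  u_315 = 8;  u_316 = 14;  u_317 = 5;  u_318 = 0;  u_319 = 12;  u_320 = 10
  u_321 = 0;  u_322 = 14;  u_323 = 4;  u_324 = 7;  u_325 = 3;  u_326 = 11
  u_327 = 15;  u_328 = 2;  u_329 = 16;  u_330 = 1;  u_331 = 9;  u_332 = 14
  u_333 = 14;  u_334 = 1;  u_335 = 5;  u_336 = 14;  u_337 = 8;  u_338 = 11
  u_339 = 12;  u_340 = 5;  u_341 = 1;  u_342 = 3;  u_343 = 9;  u_344 = 14
  u_345 = 11;  u_346 = 3;  u_347 = 2;  u_348 = 15;  u_349 = 14;  u_350 = 13
  u_351 = 4;  u_352 = 10;  u_353 = 11;  u_354 = 13;  u_355 = 7;  u_356 = 4
  u_357 = 11;  u_358 = 8;  u_359 = 8;  u_360 = 10;  u_361 = 16;  u_362 = 15
  u_363 = 16;  u_364 = 2;  u_365 = 3;  u_366 = 11;  u_367 = 14;  u_368 = 14
  u_369 = 15;  u_370 = 7;  u_371 = 11;  u_372 = 9;  u_373 = 0;  u_374 = 14
  u_375 = 14;  u_376 = 6;  u_377 = 13;  u_378 = 2;  u_379 = 12;  u_380 = 1
  u_381 = 3;  u_382 = 7;  u_383 = 4;  u_384 = 9;  u_385 = 15;  u_386 = 6
  u_387 = 5;  u_388 = 3;  u_389 = 5;  u_390 = 5;  u_391 = 11;  u_392 = 4
u_393 = 5·4 + 10·11 + 7·5 = 12
u_394 = 5·12 + 10·4 + 7·11 = 7

7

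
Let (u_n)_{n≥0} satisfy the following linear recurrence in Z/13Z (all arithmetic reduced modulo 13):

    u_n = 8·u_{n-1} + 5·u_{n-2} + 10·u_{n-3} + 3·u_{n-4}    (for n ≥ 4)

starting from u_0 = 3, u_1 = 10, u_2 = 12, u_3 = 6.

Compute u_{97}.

u_4 = 8·6 + 5·12 + 10·10 + 3·3 = 9
u_5 = 8·9 + 5·6 + 10·12 + 3·10 = 5
u_6 = 8·5 + 5·9 + 10·6 + 3·12 = 12
u_7 = 8·12 + 5·5 + 10·9 + 3·6 = 8
u_8 = 8·8 + 5·12 + 10·5 + 3·9 = 6
u_9 = 8·6 + 5·8 + 10·12 + 3·5 = 2
u_10 = 8·2 + 5·6 + 10·8 + 3·12 = 6
u_11 = 8·6 + 5·2 + 10·6 + 3·8 = 12
u_12 = 8·12 + 5·6 + 10·2 + 3·6 = 8
u_13 = 8·8 + 5·12 + 10·6 + 3·2 = 8
u_14 = 8·8 + 5·8 + 10·12 + 3·6 = 8
u_15 = 8·8 + 5·8 + 10·8 + 3·12 = 12
u_16 = 8·12 + 5·8 + 10·8 + 3·8 = 6
u_17 = 8·6 + 5·12 + 10·8 + 3·8 = 4
u_18 = 8·4 + 5·6 + 10·12 + 3·8 = 11
u_19 = 8·11 + 5·4 + 10·6 + 3·12 = 9
u_20 = 8·9 + 5·11 + 10·4 + 3·6 = 3
u_21 = 8·3 + 5·9 + 10·11 + 3·4 = 9
u_22 = 8·9 + 5·3 + 10·9 + 3·11 = 2
u_23 = 8·2 + 5·9 + 10·3 + 3·9 = 1
u_24 = 8·1 + 5·2 + 10·9 + 3·3 = 0
u_25 = 8·0 + 5·1 + 10·2 + 3·9 = 0
u_26 = 8·0 + 5·0 + 10·1 + 3·2 = 3
u_27 = 8·3 + 5·0 + 10·0 + 3·1 = 1
u_28 = 8·1 + 5·3 + 10·0 + 3·0 = 10
u_29 = 8·10 + 5·1 + 10·3 + 3·0 = 11
u_30 = 8·11 + 5·10 + 10·1 + 3·3 = 1
u_31 = 8·1 + 5·11 + 10·10 + 3·1 = 10
u_32 = 8·10 + 5·1 + 10·11 + 3·10 = 4
u_33 = 8·4 + 5·10 + 10·1 + 3·11 = 8
u_34 = 8·8 + 5·4 + 10·10 + 3·1 = 5
u_35 = 8·5 + 5·8 + 10·4 + 3·10 = 7
u_36 = 8·7 + 5·5 + 10·8 + 3·4 = 4
u_37 = 8·4 + 5·7 + 10·5 + 3·8 = 11
u_38 = 8·11 + 5·4 + 10·7 + 3·5 = 11
u_39 = 8·11 + 5·11 + 10·4 + 3·7 = 9
u_40 = 8·9 + 5·11 + 10·11 + 3·4 = 2
u_41 = 8·2 + 5·9 + 10·11 + 3·11 = 9
u_42 = 8·9 + 5·2 + 10·9 + 3·11 = 10
u_43 = 8·10 + 5·9 + 10·2 + 3·9 = 3
u_44 = 8·3 + 5·10 + 10·9 + 3·2 = 1
u_45 = 8·1 + 5·3 + 10·10 + 3·9 = 7
u_46 = 8·7 + 5·1 + 10·3 + 3·10 = 4
u_47 = 8·4 + 5·7 + 10·1 + 3·3 = 8
u_48 = 8·8 + 5·4 + 10·7 + 3·1 = 1
u_49 = 8·1 + 5·8 + 10·4 + 3·7 = 5
u_50 = 8·5 + 5·1 + 10·8 + 3·4 = 7
u_51 = 8·7 + 5·5 + 10·1 + 3·8 = 11
u_52 = 8·11 + 5·7 + 10·5 + 3·1 = 7
u_53 = 8·7 + 5·11 + 10·7 + 3·5 = 1
u_54 = 8·1 + 5·7 + 10·11 + 3·7 = 5
u_55 = 8·5 + 5·1 + 10·7 + 3·11 = 5
u_56 = 8·5 + 5·5 + 10·1 + 3·7 = 5
u_57 = 8·5 + 5·5 + 10·5 + 3·1 = 1
u_58 = 8·1 + 5·5 + 10·5 + 3·5 = 7
u_59 = 8·7 + 5·1 + 10·5 + 3·5 = 9
u_60 = 8·9 + 5·7 + 10·1 + 3·5 = 2
u_61 = 8·2 + 5·9 + 10·7 + 3·1 = 4
u_62 = 8·4 + 5·2 + 10·9 + 3·7 = 10
u_63 = 8·10 + 5·4 + 10·2 + 3·9 = 4
u_64 = 8·4 + 5·10 + 10·4 + 3·2 = 11
u_65 = 8·11 + 5·4 + 10·10 + 3·4 = 12
u_66 = 8·12 + 5·11 + 10·4 + 3·10 = 0
u_67 = 8·0 + 5·12 + 10·11 + 3·4 = 0
u_68 = 8·0 + 5·0 + 10·12 + 3·11 = 10
u_69 = 8·10 + 5·0 + 10·0 + 3·12 = 12
u_70 = 8·12 + 5·10 + 10·0 + 3·0 = 3
u_71 = 8·3 + 5·12 + 10·10 + 3·0 = 2
u_72 = 8·2 + 5·3 + 10·12 + 3·10 = 12
u_73 = 8·12 + 5·2 + 10·3 + 3·12 = 3
u_74 = 8·3 + 5·12 + 10·2 + 3·3 = 9
u_75 = 8·9 + 5·3 + 10·12 + 3·2 = 5
u_76 = 8·5 + 5·9 + 10·3 + 3·12 = 8
u_77 = 8·8 + 5·5 + 10·9 + 3·3 = 6
u_78 = 8·6 + 5·8 + 10·5 + 3·9 = 9
u_79 = 8·9 + 5·6 + 10·8 + 3·5 = 2
u_80 = 8·2 + 5·9 + 10·6 + 3·8 = 2
u_81 = 8·2 + 5·2 + 10·9 + 3·6 = 4
u_82 = 8·4 + 5·2 + 10·2 + 3·9 = 11
u_83 = 8·11 + 5·4 + 10·2 + 3·2 = 4
u_84 = 8·4 + 5·11 + 10·4 + 3·2 = 3
u_85 = 8·3 + 5·4 + 10·11 + 3·4 = 10
u_86 = 8·10 + 5·3 + 10·4 + 3·11 = 12
u_87 = 8·12 + 5·10 + 10·3 + 3·4 = 6
u_88 = 8·6 + 5·12 + 10·10 + 3·3 = 9
u_89 = 8·9 + 5·6 + 10·12 + 3·10 = 5
u_90 = 8·5 + 5·9 + 10·6 + 3·12 = 12
u_91 = 8·12 + 5·5 + 10·9 + 3·6 = 8
u_92 = 8·8 + 5·12 + 10·5 + 3·9 = 6
u_93 = 8·6 + 5·8 + 10·12 + 3·5 = 2
u_94 = 8·2 + 5·6 + 10·8 + 3·12 = 6
u_95 = 8·6 + 5·2 + 10·6 + 3·8 = 12
u_96 = 8·12 + 5·6 + 10·2 + 3·6 = 8
u_97 = 8·8 + 5·12 + 10·6 + 3·2 = 8

8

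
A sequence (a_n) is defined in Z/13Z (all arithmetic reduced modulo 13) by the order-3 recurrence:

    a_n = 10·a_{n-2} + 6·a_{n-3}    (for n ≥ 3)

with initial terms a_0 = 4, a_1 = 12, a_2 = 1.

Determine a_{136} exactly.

a_3 = 0·1 + 10·12 + 6·4 = 1
a_4 = 0·1 + 10·1 + 6·12 = 4
a_5 = 0·4 + 10·1 + 6·1 = 3
a_6 = 0·3 + 10·4 + 6·1 = 7
a_7 = 0·7 + 10·3 + 6·4 = 2
a_8 = 0·2 + 10·7 + 6·3 = 10
a_9 = 0·10 + 10·2 + 6·7 = 10
a_10 = 0·10 + 10·10 + 6·2 = 8
a_11 = 0·8 + 10·10 + 6·10 = 4
a_12 = 0·4 + 10·8 + 6·10 = 10
a_13 = 0·10 + 10·4 + 6·8 = 10
a_14 = 0·10 + 10·10 + 6·4 = 7
a_15 = 0·7 + 10·10 + 6·10 = 4
a_16 = 0·4 + 10·7 + 6·10 = 0
a_17 = 0·0 + 10·4 + 6·7 = 4
a_18 = 0·4 + 10·0 + 6·4 = 11
a_19 = 0·11 + 10·4 + 6·0 = 1
a_20 = 0·1 + 10·11 + 6·4 = 4
a_21 = 0·4 + 10·1 + 6·11 = 11
a_22 = 0·11 + 10·4 + 6·1 = 7
a_23 = 0·7 + 10·11 + 6·4 = 4
a_24 = 0·4 + 10·7 + 6·11 = 6
a_25 = 0·6 + 10·4 + 6·7 = 4
a_26 = 0·4 + 10·6 + 6·4 = 6
a_27 = 0·6 + 10·4 + 6·6 = 11
a_28 = 0·11 + 10·6 + 6·4 = 6
a_29 = 0·6 + 10·11 + 6·6 = 3
a_30 = 0·3 + 10·6 + 6·11 = 9
a_31 = 0·9 + 10·3 + 6·6 = 1
a_32 = 0·1 + 10·9 + 6·3 = 4
a_33 = 0·4 + 10·1 + 6·9 = 12
a_34 = 0·12 + 10·4 + 6·1 = 7
a_35 = 0·7 + 10·12 + 6·4 = 1
a_36 = 0·1 + 10·7 + 6·12 = 12
a_37 = 0·12 + 10·1 + 6·7 = 0
a_38 = 0·0 + 10·12 + 6·1 = 9
a_39 = 0·9 + 10·0 + 6·12 = 7
a_40 = 0·7 + 10·9 + 6·0 = 12
a_41 = 0·12 + 10·7 + 6·9 = 7
a_42 = 0·7 + 10·12 + 6·7 = 6
a_43 = 0·6 + 10·7 + 6·12 = 12
a_44 = 0·12 + 10·6 + 6·7 = 11
a_45 = 0·11 + 10·12 + 6·6 = 0
a_46 = 0·0 + 10·11 + 6·12 = 0
a_47 = 0·0 + 10·0 + 6·11 = 1
a_48 = 0·1 + 10·0 + 6·0 = 0
a_49 = 0·0 + 10·1 + 6·0 = 10
a_50 = 0·10 + 10·0 + 6·1 = 6
a_51 = 0·6 + 10·10 + 6·0 = 9
a_52 = 0·9 + 10·6 + 6·10 = 3
a_53 = 0·3 + 10·9 + 6·6 = 9
a_54 = 0·9 + 10·3 + 6·9 = 6
a_55 = 0·6 + 10·9 + 6·3 = 4
a_56 = 0·4 + 10·6 + 6·9 = 10
a_57 = 0·10 + 10·4 + 6·6 = 11
a_58 = 0·11 + 10·10 + 6·4 = 7
a_59 = 0·7 + 10·11 + 6·10 = 1
a_60 = 0·1 + 10·7 + 6·11 = 6
a_61 = 0·6 + 10·1 + 6·7 = 0
a_62 = 0·0 + 10·6 + 6·1 = 1
a_63 = 0·1 + 10·0 + 6·6 = 10
a_64 = 0·10 + 10·1 + 6·0 = 10
a_65 = 0·10 + 10·10 + 6·1 = 2
a_66 = 0·2 + 10·10 + 6·10 = 4
a_67 = 0·4 + 10·2 + 6·10 = 2
a_68 = 0·2 + 10·4 + 6·2 = 0
a_69 = 0·0 + 10·2 + 6·4 = 5
a_70 = 0·5 + 10·0 + 6·2 = 12
a_71 = 0·12 + 10·5 + 6·0 = 11
a_72 = 0·11 + 10·12 + 6·5 = 7
a_73 = 0·7 + 10·11 + 6·12 = 0
a_74 = 0·0 + 10·7 + 6·11 = 6
a_75 = 0·6 + 10·0 + 6·7 = 3
a_76 = 0·3 + 10·6 + 6·0 = 8
a_77 = 0·8 + 10·3 + 6·6 = 1
a_78 = 0·1 + 10·8 + 6·3 = 7
a_79 = 0·7 + 10·1 + 6·8 = 6
a_80 = 0·6 + 10·7 + 6·1 = 11
a_81 = 0·11 + 10·6 + 6·7 = 11
a_82 = 0·11 + 10·11 + 6·6 = 3
a_83 = 0·3 + 10·11 + 6·11 = 7
a_84 = 0·7 + 10·3 + 6·11 = 5
a_85 = 0·5 + 10·7 + 6·3 = 10
a_86 = 0·10 + 10·5 + 6·7 = 1
a_87 = 0·1 + 10·10 + 6·5 = 0
a_88 = 0·0 + 10·1 + 6·10 = 5
a_89 = 0·5 + 10·0 + 6·1 = 6
a_90 = 0·6 + 10·5 + 6·0 = 11
a_91 = 0·11 + 10·6 + 6·5 = 12
a_92 = 0·12 + 10·11 + 6·6 = 3
a_93 = 0·3 + 10·12 + 6·11 = 4
a_94 = 0·4 + 10·3 + 6·12 = 11
a_95 = 0·11 + 10·4 + 6·3 = 6
a_96 = 0·6 + 10·11 + 6·4 = 4
a_97 = 0·4 + 10·6 + 6·11 = 9
a_98 = 0·9 + 10·4 + 6·6 = 11
a_99 = 0·11 + 10·9 + 6·4 = 10
a_100 = 0·10 + 10·11 + 6·9 = 8
a_101 = 0·8 + 10·10 + 6·11 = 10
a_102 = 0·10 + 10·8 + 6·10 = 10
a_103 = 0·10 + 10·10 + 6·8 = 5
a_104 = 0·5 + 10·10 + 6·10 = 4
a_105 = 0·4 + 10·5 + 6·10 = 6
a_106 = 0·6 + 10·4 + 6·5 = 5
a_107 = 0·5 + 10·6 + 6·4 = 6
a_108 = 0·6 + 10·5 + 6·6 = 8
a_109 = 0·8 + 10·6 + 6·5 = 12
a_110 = 0·12 + 10·8 + 6·6 = 12
a_111 = 0·12 + 10·12 + 6·8 = 12
a_112 = 0·12 + 10·12 + 6·12 = 10
a_113 = 0·10 + 10·12 + 6·12 = 10
a_114 = 0·10 + 10·10 + 6·12 = 3
a_115 = 0·3 + 10·10 + 6·10 = 4
a_116 = 0·4 + 10·3 + 6·10 = 12
a_117 = 0·12 + 10·4 + 6·3 = 6
a_118 = 0·6 + 10·12 + 6·4 = 1
a_119 = 0·1 + 10·6 + 6·12 = 2
a_120 = 0·2 + 10·1 + 6·6 = 7
a_121 = 0·7 + 10·2 + 6·1 = 0
a_122 = 0·0 + 10·7 + 6·2 = 4
a_123 = 0·4 + 10·0 + 6·7 = 3
a_124 = 0·3 + 10·4 + 6·0 = 1
a_125 = 0·1 + 10·3 + 6·4 = 2
a_126 = 0·2 + 10·1 + 6·3 = 2
a_127 = 0·2 + 10·2 + 6·1 = 0
a_128 = 0·0 + 10·2 + 6·2 = 6
a_129 = 0·6 + 10·0 + 6·2 = 12
a_130 = 0·12 + 10·6 + 6·0 = 8
a_131 = 0·8 + 10·12 + 6·6 = 0
a_132 = 0·0 + 10·8 + 6·12 = 9
a_133 = 0·9 + 10·0 + 6·8 = 9
a_134 = 0·9 + 10·9 + 6·0 = 12
a_135 = 0·12 + 10·9 + 6·9 = 1
a_136 = 0·1 + 10·12 + 6·9 = 5

5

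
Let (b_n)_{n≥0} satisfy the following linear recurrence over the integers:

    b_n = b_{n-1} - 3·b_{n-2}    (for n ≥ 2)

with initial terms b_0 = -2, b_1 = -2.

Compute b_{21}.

-33902

b_2 = 1·-2 + -3·-2 = 4
b_3 = 1·4 + -3·-2 = 10
b_4 = 1·10 + -3·4 = -2
b_5 = 1·-2 + -3·10 = -32
b_6 = 1·-32 + -3·-2 = -26
b_7 = 1·-26 + -3·-32 = 70
b_8 = 1·70 + -3·-26 = 148
b_9 = 1·148 + -3·70 = -62
b_10 = 1·-62 + -3·148 = -506
b_11 = 1·-506 + -3·-62 = -320
b_12 = 1·-320 + -3·-506 = 1198
b_13 = 1·1198 + -3·-320 = 2158
b_14 = 1·2158 + -3·1198 = -1436
b_15 = 1·-1436 + -3·2158 = -7910
b_16 = 1·-7910 + -3·-1436 = -3602
b_17 = 1·-3602 + -3·-7910 = 20128
b_18 = 1·20128 + -3·-3602 = 30934
b_19 = 1·30934 + -3·20128 = -29450
b_20 = 1·-29450 + -3·30934 = -122252
b_21 = 1·-122252 + -3·-29450 = -33902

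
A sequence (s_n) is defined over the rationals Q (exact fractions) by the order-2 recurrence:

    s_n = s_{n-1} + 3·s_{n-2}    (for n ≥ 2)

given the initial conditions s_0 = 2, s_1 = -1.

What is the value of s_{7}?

s_2 = 1·-1 + 3·2 = 5
s_3 = 1·5 + 3·-1 = 2
s_4 = 1·2 + 3·5 = 17
s_5 = 1·17 + 3·2 = 23
s_6 = 1·23 + 3·17 = 74
s_7 = 1·74 + 3·23 = 143

143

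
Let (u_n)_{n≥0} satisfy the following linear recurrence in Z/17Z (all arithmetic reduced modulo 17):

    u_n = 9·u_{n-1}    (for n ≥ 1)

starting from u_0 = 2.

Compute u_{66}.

u_1 = 9·2 = 1
u_2 = 9·1 = 9
u_3 = 9·9 = 13
u_4 = 9·13 = 15
u_5 = 9·15 = 16
u_6 = 9·16 = 8
u_7 = 9·8 = 4
u_8 = 9·4 = 2
(u_8) = (2) = (u_0), so the sequence has period 8.
66 ≡ 2 (mod 8), hence u_66 = u_2 = 9.

9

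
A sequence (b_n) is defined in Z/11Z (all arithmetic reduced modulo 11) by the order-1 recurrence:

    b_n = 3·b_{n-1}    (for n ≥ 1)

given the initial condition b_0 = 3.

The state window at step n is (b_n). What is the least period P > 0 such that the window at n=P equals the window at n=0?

n=0: window = (3)
n=1: window = (9)
n=2: window = (5)
n=3: window = (4)
n=4: window = (1)
n=5: window = (3)
window at n=5 equals window at n=0 → period = 5

5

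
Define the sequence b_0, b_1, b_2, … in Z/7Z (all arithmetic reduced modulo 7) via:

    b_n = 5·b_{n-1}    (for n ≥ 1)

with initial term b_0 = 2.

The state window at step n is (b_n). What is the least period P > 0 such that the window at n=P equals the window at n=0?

6

n=0: window = (2)
n=1: window = (3)
n=2: window = (1)
n=3: window = (5)
n=4: window = (4)
n=5: window = (6)
n=6: window = (2)
window at n=6 equals window at n=0 → period = 6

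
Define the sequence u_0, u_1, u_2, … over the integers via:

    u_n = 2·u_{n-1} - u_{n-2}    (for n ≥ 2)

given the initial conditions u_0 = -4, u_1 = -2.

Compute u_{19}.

34

u_2 = 2·-2 + -1·-4 = 0
u_3 = 2·0 + -1·-2 = 2
u_4 = 2·2 + -1·0 = 4
u_5 = 2·4 + -1·2 = 6
u_6 = 2·6 + -1·4 = 8
u_7 = 2·8 + -1·6 = 10
u_8 = 2·10 + -1·8 = 12
u_9 = 2·12 + -1·10 = 14
u_10 = 2·14 + -1·12 = 16
u_11 = 2·16 + -1·14 = 18
u_12 = 2·18 + -1·16 = 20
u_13 = 2·20 + -1·18 = 22
u_14 = 2·22 + -1·20 = 24
u_15 = 2·24 + -1·22 = 26
u_16 = 2·26 + -1·24 = 28
u_17 = 2·28 + -1·26 = 30
u_18 = 2·30 + -1·28 = 32
u_19 = 2·32 + -1·30 = 34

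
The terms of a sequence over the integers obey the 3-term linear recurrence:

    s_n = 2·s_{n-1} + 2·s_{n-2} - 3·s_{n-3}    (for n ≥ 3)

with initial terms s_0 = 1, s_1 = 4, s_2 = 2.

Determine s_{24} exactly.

s_3 = 2·2 + 2·4 + -3·1 = 9
s_4 = 2·9 + 2·2 + -3·4 = 10
s_5 = 2·10 + 2·9 + -3·2 = 32
s_6 = 2·32 + 2·10 + -3·9 = 57
s_7 = 2·57 + 2·32 + -3·10 = 148
s_8 = 2·148 + 2·57 + -3·32 = 314
s_9 = 2·314 + 2·148 + -3·57 = 753
s_10 = 2·753 + 2·314 + -3·148 = 1690
s_11 = 2·1690 + 2·753 + -3·314 = 3944
s_12 = 2·3944 + 2·1690 + -3·753 = 9009
s_13 = 2·9009 + 2·3944 + -3·1690 = 20836
s_14 = 2·20836 + 2·9009 + -3·3944 = 47858
s_15 = 2·47858 + 2·20836 + -3·9009 = 110361
s_16 = 2·110361 + 2·47858 + -3·20836 = 253930
s_17 = 2·253930 + 2·110361 + -3·47858 = 585008
s_18 = 2·585008 + 2·253930 + -3·110361 = 1346793
s_19 = 2·1346793 + 2·585008 + -3·253930 = 3101812
s_20 = 2·3101812 + 2·1346793 + -3·585008 = 7142186
s_21 = 2·7142186 + 2·3101812 + -3·1346793 = 16447617
s_22 = 2·16447617 + 2·7142186 + -3·3101812 = 37874170
s_23 = 2·37874170 + 2·16447617 + -3·7142186 = 87217016
s_24 = 2·87217016 + 2·37874170 + -3·16447617 = 200839521

200839521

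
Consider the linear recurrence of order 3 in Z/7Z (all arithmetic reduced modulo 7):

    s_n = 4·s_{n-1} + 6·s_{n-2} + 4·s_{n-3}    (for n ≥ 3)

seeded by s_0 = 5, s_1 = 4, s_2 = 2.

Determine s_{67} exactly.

3

s_3 = 4·2 + 6·4 + 4·5 = 3
s_4 = 4·3 + 6·2 + 4·4 = 5
s_5 = 4·5 + 6·3 + 4·2 = 4
s_6 = 4·4 + 6·5 + 4·3 = 2
(s_4, s_5, s_6) = (5, 4, 2) = (s_0, s_1, s_2), so the sequence has period 4.
67 ≡ 3 (mod 4), hence s_67 = s_3 = 3.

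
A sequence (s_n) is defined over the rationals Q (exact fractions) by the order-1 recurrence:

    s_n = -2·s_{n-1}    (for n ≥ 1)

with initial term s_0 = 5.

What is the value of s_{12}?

20480

s_1 = -2·5 = -10
s_2 = -2·-10 = 20
s_3 = -2·20 = -40
s_4 = -2·-40 = 80
s_5 = -2·80 = -160
s_6 = -2·-160 = 320
s_7 = -2·320 = -640
s_8 = -2·-640 = 1280
s_9 = -2·1280 = -2560
s_10 = -2·-2560 = 5120
s_11 = -2·5120 = -10240
s_12 = -2·-10240 = 20480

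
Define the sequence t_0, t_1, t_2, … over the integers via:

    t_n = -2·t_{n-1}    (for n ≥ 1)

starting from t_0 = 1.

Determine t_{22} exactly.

t_1 = -2·1 = -2
t_2 = -2·-2 = 4
t_3 = -2·4 = -8
t_4 = -2·-8 = 16
t_5 = -2·16 = -32
t_6 = -2·-32 = 64
t_7 = -2·64 = -128
t_8 = -2·-128 = 256
t_9 = -2·256 = -512
t_10 = -2·-512 = 1024
t_11 = -2·1024 = -2048
t_12 = -2·-2048 = 4096
t_13 = -2·4096 = -8192
t_14 = -2·-8192 = 16384
t_15 = -2·16384 = -32768
t_16 = -2·-32768 = 65536
t_17 = -2·65536 = -131072
t_18 = -2·-131072 = 262144
t_19 = -2·262144 = -524288
t_20 = -2·-524288 = 1048576
t_21 = -2·1048576 = -2097152
t_22 = -2·-2097152 = 4194304

4194304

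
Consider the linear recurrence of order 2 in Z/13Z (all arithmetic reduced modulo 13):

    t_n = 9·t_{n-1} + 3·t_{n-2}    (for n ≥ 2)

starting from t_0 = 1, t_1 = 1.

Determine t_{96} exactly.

t_2 = 9·1 + 3·1 = 12
t_3 = 9·12 + 3·1 = 7
t_4 = 9·7 + 3·12 = 8
t_5 = 9·8 + 3·7 = 2
t_6 = 9·2 + 3·8 = 3
t_7 = 9·3 + 3·2 = 7
t_8 = 9·7 + 3·3 = 7
t_9 = 9·7 + 3·7 = 6
t_10 = 9·6 + 3·7 = 10
t_11 = 9·10 + 3·6 = 4
t_12 = 9·4 + 3·10 = 1
t_13 = 9·1 + 3·4 = 8
t_14 = 9·8 + 3·1 = 10
t_15 = 9·10 + 3·8 = 10
t_16 = 9·10 + 3·10 = 3
t_17 = 9·3 + 3·10 = 5
t_18 = 9·5 + 3·3 = 2
t_19 = 9·2 + 3·5 = 7
t_20 = 9·7 + 3·2 = 4
t_21 = 9·4 + 3·7 = 5
t_22 = 9·5 + 3·4 = 5
t_23 = 9·5 + 3·5 = 8
t_24 = 9·8 + 3·5 = 9
t_25 = 9·9 + 3·8 = 1
t_26 = 9·1 + 3·9 = 10
t_27 = 9·10 + 3·1 = 2
t_28 = 9·2 + 3·10 = 9
t_29 = 9·9 + 3·2 = 9
t_30 = 9·9 + 3·9 = 4
t_31 = 9·4 + 3·9 = 11
t_32 = 9·11 + 3·4 = 7
t_33 = 9·7 + 3·11 = 5
t_34 = 9·5 + 3·7 = 1
t_35 = 9·1 + 3·5 = 11
t_36 = 9·11 + 3·1 = 11
t_37 = 9·11 + 3·11 = 2
t_38 = 9·2 + 3·11 = 12
t_39 = 9·12 + 3·2 = 10
t_40 = 9·10 + 3·12 = 9
t_41 = 9·9 + 3·10 = 7
t_42 = 9·7 + 3·9 = 12
t_43 = 9·12 + 3·7 = 12
t_44 = 9·12 + 3·12 = 1
t_45 = 9·1 + 3·12 = 6
t_46 = 9·6 + 3·1 = 5
t_47 = 9·5 + 3·6 = 11
t_48 = 9·11 + 3·5 = 10
t_49 = 9·10 + 3·11 = 6
t_50 = 9·6 + 3·10 = 6
t_51 = 9·6 + 3·6 = 7
t_52 = 9·7 + 3·6 = 3
t_53 = 9·3 + 3·7 = 9
t_54 = 9·9 + 3·3 = 12
t_55 = 9·12 + 3·9 = 5
t_56 = 9·5 + 3·12 = 3
t_57 = 9·3 + 3·5 = 3
t_58 = 9·3 + 3·3 = 10
t_59 = 9·10 + 3·3 = 8
t_60 = 9·8 + 3·10 = 11
t_61 = 9·11 + 3·8 = 6
t_62 = 9·6 + 3·11 = 9
t_63 = 9·9 + 3·6 = 8
t_64 = 9·8 + 3·9 = 8
t_65 = 9·8 + 3·8 = 5
t_66 = 9·5 + 3·8 = 4
t_67 = 9·4 + 3·5 = 12
t_68 = 9·12 + 3·4 = 3
t_69 = 9·3 + 3·12 = 11
t_70 = 9·11 + 3·3 = 4
t_71 = 9·4 + 3·11 = 4
t_72 = 9·4 + 3·4 = 9
t_73 = 9·9 + 3·4 = 2
t_74 = 9·2 + 3·9 = 6
t_75 = 9·6 + 3·2 = 8
t_76 = 9·8 + 3·6 = 12
t_77 = 9·12 + 3·8 = 2
t_78 = 9·2 + 3·12 = 2
t_79 = 9·2 + 3·2 = 11
t_80 = 9·11 + 3·2 = 1
t_81 = 9·1 + 3·11 = 3
t_82 = 9·3 + 3·1 = 4
t_83 = 9·4 + 3·3 = 6
t_84 = 9·6 + 3·4 = 1
t_85 = 9·1 + 3·6 = 1
t_86 = 9·1 + 3·1 = 12
t_87 = 9·12 + 3·1 = 7
t_88 = 9·7 + 3·12 = 8
t_89 = 9·8 + 3·7 = 2
t_90 = 9·2 + 3·8 = 3
t_91 = 9·3 + 3·2 = 7
t_92 = 9·7 + 3·3 = 7
t_93 = 9·7 + 3·7 = 6
t_94 = 9·6 + 3·7 = 10
t_95 = 9·10 + 3·6 = 4
t_96 = 9·4 + 3·10 = 1

1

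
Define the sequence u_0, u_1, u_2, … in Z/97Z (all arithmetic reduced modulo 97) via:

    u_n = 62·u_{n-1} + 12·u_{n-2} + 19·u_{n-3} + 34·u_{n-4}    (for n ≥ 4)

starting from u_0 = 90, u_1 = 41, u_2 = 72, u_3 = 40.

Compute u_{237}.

u_4 = 62·40 + 12·72 + 19·41 + 34·90 = 5
u_5 = 62·5 + 12·40 + 19·72 + 34·41 = 60
u_6 = 62·60 + 12·5 + 19·40 + 34·72 = 4
u_7 = 62·4 + 12·60 + 19·5 + 34·40 = 95
u_8 = 62·95 + 12·4 + 19·60 + 34·5 = 70
u_9 = 62·70 + 12·95 + 19·4 + 34·60 = 30
Continuing the recurrence:
  u_10 = 82;  u_11 = 13;  u_12 = 84;  u_13 = 85;  u_14 = 1;  u_15 = 16
  u_16 = 43;  u_17 = 44;  u_18 = 90;  u_19 = 0;  u_20 = 80;  u_21 = 18
  u_22 = 92;  u_23 = 68;  u_24 = 40;  u_25 = 30;  u_26 = 67;  u_27 = 20
  u_28 = 94;  u_29 = 19;  u_30 = 17;  u_31 = 62;  u_32 = 39;  u_33 = 57
  u_34 = 35;  u_35 = 77;  u_36 = 37;  u_37 = 1;  u_38 = 55;  u_39 = 50
  u_40 = 90;  u_41 = 81;  u_42 = 95;  u_43 = 87;  u_44 = 75;  u_45 = 68
  u_46 = 8;  u_47 = 69;  u_48 = 68;  u_49 = 39;  u_50 = 64;  u_51 = 23
  u_52 = 9;  u_53 = 78;  u_54 = 88;  u_55 = 70;  u_56 = 6;  u_57 = 7
  u_58 = 75;  u_59 = 50;  u_60 = 69;  u_61 = 42;  u_62 = 45;  u_63 = 0
  u_64 = 95;  u_65 = 25;  u_66 = 49;  u_67 = 2;  u_68 = 52;  u_69 = 82
  u_70 = 40;  u_71 = 58;  u_72 = 30;  u_73 = 90;  u_74 = 60;  u_75 = 67
  u_76 = 38;  u_77 = 85;  u_78 = 18;  u_79 = 92;  u_80 = 0;  u_81 = 68
  u_82 = 77;  u_83 = 85;  u_84 = 17;  u_85 = 29;  u_86 = 27;  u_87 = 94
  u_88 = 6;  u_89 = 89;  u_90 = 49;  u_91 = 44;  u_92 = 70;  u_93 = 95
  u_94 = 17;  u_95 = 73;  u_96 = 88;  u_97 = 88;  u_98 = 38;  u_99 = 0
  u_100 = 76;  u_101 = 84;  u_102 = 40;  u_103 = 82;  u_104 = 44;  u_105 = 53
  u_106 = 39;  u_107 = 82;  u_108 = 4;  u_109 = 89;  u_110 = 11;  u_111 = 55
  u_112 = 34;  u_113 = 86;  u_114 = 78;  u_115 = 42;  u_116 = 25;  u_117 = 58
  u_118 = 71;  u_119 = 17;  u_120 = 75;  u_121 = 27;  u_122 = 73;  u_123 = 63
  u_124 = 85;  u_125 = 86;  u_126 = 40;  u_127 = 91;  u_128 = 73;  u_129 = 87
  u_130 = 47;  u_131 = 0;  u_132 = 43;  u_133 = 18;  u_134 = 29;  u_135 = 18
  u_136 = 67;  u_137 = 4;  u_138 = 52;  u_139 = 16;  u_140 = 90;  u_141 = 9
  u_142 = 24;  u_143 = 67;  u_144 = 10;  u_145 = 52;  u_146 = 1;  u_147 = 50
  u_148 = 75;  u_149 = 53;  u_150 = 29;  u_151 = 30;  u_152 = 42;  u_153 = 79
  u_154 = 71;  u_155 = 87;  u_156 = 57;  u_157 = 77;  u_158 = 19;  u_159 = 32
  u_160 = 84;  u_161 = 35;  u_162 = 67;  u_163 = 80;  u_164 = 70;  u_165 = 3
  u_166 = 71;  u_167 = 49;  u_168 = 22;  u_169 = 8;  u_170 = 31;  u_171 = 28
  u_172 = 1;  u_173 = 95;  u_174 = 19;  u_175 = 88;  u_176 = 54;  u_177 = 41
  u_178 = 76;  u_179 = 7;  u_180 = 81;  u_181 = 87;  u_182 = 62;  u_183 = 69
  u_184 = 20;  u_185 = 93;  u_186 = 16;  u_187 = 81;  u_188 = 95;  u_189 = 46
  u_190 = 61;  u_191 = 66;  u_192 = 4;  u_193 = 77;  u_194 = 2;  u_195 = 70
  u_196 = 46;  u_197 = 43;  u_198 = 57;  u_199 = 29;  u_200 = 13;  u_201 = 13
  u_202 = 56;  u_203 = 11;  u_204 = 6;  u_205 = 70;  u_206 = 26;  u_207 = 30
  u_208 = 20;  u_209 = 12;  u_210 = 13;  u_211 = 22;  u_212 = 3;  u_213 = 38
  u_214 = 51;  u_215 = 58;  u_216 = 85;  u_217 = 79;  u_218 = 24;  u_219 = 9
  u_220 = 96;  u_221 = 84;  u_222 = 72;  u_223 = 36;  u_224 = 2;  u_225 = 27
  u_226 = 77;  u_227 = 55;  u_228 = 65;  u_229 = 87;  u_230 = 40;  u_231 = 33
  u_232 = 84;  u_233 = 10;  u_234 = 26;  u_235 = 85
u_236 = 62·85 + 12·26 + 19·10 + 34·84 = 92
u_237 = 62·92 + 12·85 + 19·26 + 34·10 = 89

89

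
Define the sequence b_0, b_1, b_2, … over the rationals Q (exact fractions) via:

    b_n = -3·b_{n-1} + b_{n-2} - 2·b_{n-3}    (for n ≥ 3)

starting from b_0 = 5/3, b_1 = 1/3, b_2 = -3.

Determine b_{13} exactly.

4680791/3

b_3 = -3·-3 + 1·1/3 + -2·5/3 = 6
b_4 = -3·6 + 1·-3 + -2·1/3 = -65/3
b_5 = -3·-65/3 + 1·6 + -2·-3 = 77
b_6 = -3·77 + 1·-65/3 + -2·6 = -794/3
b_7 = -3·-794/3 + 1·77 + -2·-65/3 = 2743/3
b_8 = -3·2743/3 + 1·-794/3 + -2·77 = -9485/3
b_9 = -3·-9485/3 + 1·2743/3 + -2·-794/3 = 32786/3
b_10 = -3·32786/3 + 1·-9485/3 + -2·2743/3 = -113329/3
b_11 = -3·-113329/3 + 1·32786/3 + -2·-9485/3 = 130581
b_12 = -3·130581 + 1·-113329/3 + -2·32786/3 = -1354130/3
b_13 = -3·-1354130/3 + 1·130581 + -2·-113329/3 = 4680791/3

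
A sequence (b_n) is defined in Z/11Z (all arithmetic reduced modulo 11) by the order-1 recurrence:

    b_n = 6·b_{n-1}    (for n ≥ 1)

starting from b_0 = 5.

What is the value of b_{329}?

b_1 = 6·5 = 8
b_2 = 6·8 = 4
b_3 = 6·4 = 2
b_4 = 6·2 = 1
b_5 = 6·1 = 6
b_6 = 6·6 = 3
b_7 = 6·3 = 7
b_8 = 6·7 = 9
b_9 = 6·9 = 10
b_10 = 6·10 = 5
(b_10) = (5) = (b_0), so the sequence has period 10.
329 ≡ 9 (mod 10), hence b_329 = b_9 = 10.

10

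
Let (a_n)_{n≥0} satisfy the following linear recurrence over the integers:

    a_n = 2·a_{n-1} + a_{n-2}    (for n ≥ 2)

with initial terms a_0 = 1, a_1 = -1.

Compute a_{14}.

-47321

a_2 = 2·-1 + 1·1 = -1
a_3 = 2·-1 + 1·-1 = -3
a_4 = 2·-3 + 1·-1 = -7
a_5 = 2·-7 + 1·-3 = -17
a_6 = 2·-17 + 1·-7 = -41
a_7 = 2·-41 + 1·-17 = -99
a_8 = 2·-99 + 1·-41 = -239
a_9 = 2·-239 + 1·-99 = -577
a_10 = 2·-577 + 1·-239 = -1393
a_11 = 2·-1393 + 1·-577 = -3363
a_12 = 2·-3363 + 1·-1393 = -8119
a_13 = 2·-8119 + 1·-3363 = -19601
a_14 = 2·-19601 + 1·-8119 = -47321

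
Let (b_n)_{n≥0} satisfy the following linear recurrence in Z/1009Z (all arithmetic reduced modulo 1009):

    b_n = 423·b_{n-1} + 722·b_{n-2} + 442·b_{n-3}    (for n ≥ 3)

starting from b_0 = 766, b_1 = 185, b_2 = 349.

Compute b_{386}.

b_3 = 423·349 + 722·185 + 442·766 = 243
b_4 = 423·243 + 722·349 + 442·185 = 649
b_5 = 423·649 + 722·243 + 442·349 = 849
b_6 = 423·849 + 722·649 + 442·243 = 777
b_7 = 423·777 + 722·849 + 442·649 = 554
b_8 = 423·554 + 722·777 + 442·849 = 154
Continuing the recurrence:
  b_9 = 355;  b_10 = 712;  b_11 = 983;  b_12 = 90;  b_13 = 23;  b_14 = 659
  b_15 = 155;  b_16 = 615;  b_17 = 420;  b_18 = 44;  b_19 = 390;  b_20 = 976
  b_21 = 513;  b_22 = 295;  b_23 = 301;  b_24 = 1;  b_25 = 30;  b_26 = 149
  b_27 = 373;  b_28 = 133;  b_29 = 940;  b_30 = 644;  b_31 = 878;  b_32 = 682
  b_33 = 286;  b_34 = 530;  b_35 = 601;  b_36 = 491;  b_37 = 63;  b_38 = 24
  b_39 = 230;  b_40 = 195;  b_41 = 849;  b_42 = 213;  b_43 = 229;  b_44 = 331
  b_45 = 942;  b_46 = 78;  b_47 = 761;  b_48 = 500;  b_49 = 326;  b_50 = 817
  b_51 = 817;  b_52 = 936;  b_53 = 910;  b_54 = 155;  b_55 = 163;  b_56 = 886
  b_57 = 979;  b_58 = 820;  b_59 = 422;  b_60 = 536;  b_61 = 887;  b_62 = 257
  b_63 = 244;  b_64 = 754;  b_65 = 277;  b_66 = 549;  b_67 = 667;  b_68 = 816
  b_69 = 869;  b_70 = 393;  b_71 = 33;  b_72 = 728;  b_73 = 976;  b_74 = 554
  b_75 = 549;  b_76 = 121;  b_77 = 255;  b_78 = 988;  b_79 = 675;  b_80 = 662
  b_81 = 335;  b_82 = 838;  b_83 = 19;  b_84 = 357;  b_85 = 355;  b_86 = 609
  b_87 = 726;  b_88 = 651;  b_89 = 192;  b_90 = 354;  b_91 = 978;  b_92 = 423
  b_93 = 225;  b_94 = 432;  b_95 = 409;  b_96 = 150;  b_97 = 796;  b_98 = 206
  b_99 = 661;  b_100 = 210;  b_101 = 265;  b_102 = 927;  b_103 = 241;  b_104 = 447
  b_105 = 932;  b_106 = 148;  b_107 = 766;  b_108 = 303;  b_109 = 986;  b_110 = 731
  b_111 = 735;  b_112 = 132;  b_113 = 499;  b_114 = 626;  b_115 = 327;  b_116 = 624
  b_117 = 817;  b_118 = 265;  b_119 = 56;  b_120 = 1002;  b_121 = 224;  b_122 = 433
  b_123 = 751;  b_124 = 809;  b_125 = 221;  b_126 = 523;  b_127 = 790;  b_128 = 240
  b_129 = 11;  b_130 = 415;  b_131 = 993;  b_132 = 69;  b_133 = 274;  b_134 = 235
  b_135 = 815;  b_136 = 862;  b_137 = 503;  b_138 = 707;  b_139 = 934;  b_140 = 809
  b_141 = 196;  b_142 = 204;  b_143 = 162;  b_144 = 755;  b_145 = 808;  b_146 = 957
  b_147 = 107;  b_148 = 604;  b_149 = 1008;  b_150 = 657;  b_151 = 306;  b_152 = 977
  b_153 = 353;  b_154 = 136;  b_155 = 595;  b_156 = 394;  b_157 = 514;  b_158 = 58
  b_159 = 714;  b_160 = 1001;  b_161 = 972;  b_162 = 542;  b_163 = 243;  b_164 = 502
  b_165 = 767;  b_166 = 208;  b_167 = 947;  b_168 = 842;  b_169 = 747;  b_170 = 509
  b_171 = 761;  b_172 = 485;  b_173 = 845;  b_174 = 661;  b_175 = 217;  b_176 = 117
  b_177 = 890;  b_178 = 899;  b_179 = 995;  b_180 = 293;  b_181 = 635;  b_182 = 742
  b_183 = 805;  b_184 = 595;  b_185 = 509;  b_186 = 788;  b_187 = 217;  b_188 = 812
  b_189 = 886;  b_190 = 533;  b_191 = 138;  b_192 = 369;  b_193 = 935;  b_194 = 475
  b_195 = 832;  b_196 = 274;  b_197 = 294;  b_198 = 787;  b_199 = 337;  b_200 = 216
  b_201 = 452;  b_202 = 683;  b_203 = 389;  b_204 = 816;  b_205 = 641;  b_206 = 26
  b_207 = 29;  b_208 = 562;  b_209 = 753;  b_210 = 531;  b_211 = 620;  b_212 = 747
  b_213 = 422;  b_214 = 33;  b_215 = 30;  b_216 = 51;  b_217 = 306;  b_218 = 927
  b_219 = 934;  b_220 = 936;  b_221 = 816;  b_222 = 1008;  b_223 = 504;  b_224 = 30
  b_225 = 788;  b_226 = 604;  b_227 = 218;  b_228 = 786;  b_229 = 92;  b_230 = 500
  b_231 = 765;  b_232 = 797;  b_233 = 561;  b_234 = 607;  b_235 = 32;  b_236 = 515
  b_237 = 707;  b_238 = 933;  b_239 = 645;  b_240 = 732;  b_241 = 119;  b_242 = 227
  b_243 = 983;  b_244 = 667;  b_245 = 463;  b_246 = 1000;  b_247 = 722;  b_248 = 63
  b_249 = 104;  b_250 = 966;  b_251 = 998;  b_252 = 179;  b_253 = 337;  b_254 = 551
  b_255 = 555;  b_256 = 575;  b_257 = 566;  b_258 = 859;  b_259 = 6;  b_260 = 123
  b_261 = 151;  b_262 = 954;  b_263 = 881;  b_264 = 131;  b_265 = 236;  b_266 = 610
  b_267 = 995;  b_268 = 4;  b_269 = 882;  b_270 = 492;  b_271 = 137;  b_272 = 864
  b_273 = 775;  b_274 = 160;  b_275 = 118;  b_276 = 457;  b_277 = 113;  b_278 = 75
  b_279 = 497;  b_280 = 528;  b_281 = 847;  b_282 = 621;  b_283 = 720;  b_284 = 243
  b_285 = 110;  b_286 = 401;  b_287 = 272;  b_288 = 157;  b_289 = 113;  b_290 = 875
  b_291 = 461;  b_292 = 887;  b_293 = 28;  b_294 = 388;  b_295 = 255;  b_296 = 813
  b_297 = 268;  b_298 = 815;  b_299 = 586;  b_300 = 250;  b_301 = 143;  b_302 = 546
  b_303 = 744;  b_304 = 245;  b_305 = 269;  b_306 = 1008;  b_307 = 394;  b_308 = 300
  b_309 = 263;  b_310 = 524;  b_311 = 287;  b_312 = 485;  b_313 = 235;  b_314 = 290
  b_315 = 192;  b_316 = 956;  b_317 = 207;  b_318 = 971;  b_319 = 982;  b_320 = 169
  b_321 = 891;  b_322 = 639;  b_323 = 486;  b_324 = 299;  b_325 = 30;  b_326 = 429
  b_327 = 297;  b_328 = 633;  b_329 = 826;  b_330 = 337;  b_331 = 628;  b_332 = 256
  b_333 = 322;  b_334 = 277;  b_335 = 685;  b_336 = 439;  b_337 = 546;  b_338 = 99
  b_339 = 511;  b_340 = 247;  b_341 = 573;  b_342 = 815;  b_343 = 894;  b_344 = 986
  b_345 = 86;  b_346 = 221;  b_347 = 113;  b_348 = 186;  b_349 = 651;  b_350 = 516
  b_351 = 635;  b_352 = 619;  b_353 = 928;  b_354 = 142;  b_355 = 734;  b_356 = 847
  b_357 = 515;  b_358 = 520;  b_359 = 551;  b_360 = 691;  b_361 = 756;  b_362 = 764
  b_363 = 959;  b_364 = 906;  b_365 = 724;  b_366 = 923;  b_367 = 900;  b_368 = 928
  b_369 = 377;  b_370 = 343;  b_371 = 79;  b_372 = 710;  b_373 = 438;  b_374 = 278
  b_375 = 990;  b_376 = 837;  b_377 = 78;  b_378 = 303;  b_379 = 498;  b_380 = 765
  b_381 = 796;  b_382 = 263;  b_383 = 965;  b_384 = 444
b_385 = 423·444 + 722·965 + 442·263 = 869
b_386 = 423·869 + 722·444 + 442·965 = 749

749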